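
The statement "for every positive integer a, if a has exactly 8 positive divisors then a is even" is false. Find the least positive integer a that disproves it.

a = 105

We need the least positive integer a for which a has exactly 8 positive divisors but a is odd.
For a = 24, 30, 40, 42, …, 88, 102, 104 the conclusion holds.
a = 105: divisors of 105: 1, 3, 5, 7, 15, 21, 35, 105; 105 is odd.
So a = 105 is the smallest counterexample.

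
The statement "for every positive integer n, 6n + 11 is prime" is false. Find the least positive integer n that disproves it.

n = 4

n = 1: 6n + 11 = 17, prime.
n = 2: 6n + 11 = 23, prime.
n = 3: 6n + 11 = 29, prime.
n = 4: 6n + 11 = 35 = 5 × 7, composite.
Thus n = 4 disproves the claim, and no smaller n works.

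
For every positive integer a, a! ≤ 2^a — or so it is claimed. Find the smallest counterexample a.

Check each positive integer a in order until a! > 2^a.
For a = 1, 2, 3 the conclusion holds.
a = 4: a! = 24 and 2^a = 16, so 24 > 16.
Thus a = 4 disproves the claim, and no smaller a works.

a = 4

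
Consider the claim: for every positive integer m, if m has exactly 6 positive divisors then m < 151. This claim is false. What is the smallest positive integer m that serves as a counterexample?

The first 21 eligible values, up to m = 148, all satisfy the conclusion.
m = 153: τ(153) = 6; 153 ≥ 151.

m = 153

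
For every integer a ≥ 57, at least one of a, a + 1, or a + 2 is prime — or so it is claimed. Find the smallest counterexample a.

a = 62

A counterexample is any integer a ≥ 57 such that a, a + 1, a + 2 are all composite; we check each in order.
For a = 57, 58, 59, 60, 61 the conclusion holds.
a = 62: 62 = 2 × 31; 63 = 3 × 21; 64 = 2 × 32 — all composite.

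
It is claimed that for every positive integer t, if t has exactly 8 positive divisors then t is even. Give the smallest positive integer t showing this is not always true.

Check each positive integer t in order until t has exactly 8 positive divisors but t is odd.
For t = 24, 30, 40, 42, …, 88, 102, 104 the conclusion holds.
t = 105: divisors of 105: 1, 3, 5, 7, 15, 21, 35, 105; 105 is odd.
Thus t = 105 disproves the claim, and no smaller t works.

t = 105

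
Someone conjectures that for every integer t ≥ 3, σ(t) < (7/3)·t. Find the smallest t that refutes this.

t = 12

We need the least integer t ≥ 3 for which the claim fails.
The first 9 eligible values, up to t = 11, all satisfy the conclusion.
t = 12: σ(12) = 28; 28 ≥ 28.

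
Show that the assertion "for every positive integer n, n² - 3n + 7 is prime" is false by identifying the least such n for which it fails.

n = 6

We need the least positive integer n for which n² - 3n + 7 is not prime.
For n = 1, 2, 3, 4, 5 the conclusion holds.
n = 6: n² - 3n + 7 = 25 = 5 × 5, composite.
Hence n = 6 is a counterexample.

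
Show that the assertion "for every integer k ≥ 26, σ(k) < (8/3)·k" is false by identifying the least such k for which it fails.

For k = 26, 27, 28, 29, …, 57, 58, 59 the conclusion holds.
k = 60: σ(60) = 168; 168 ≥ 160.

k = 60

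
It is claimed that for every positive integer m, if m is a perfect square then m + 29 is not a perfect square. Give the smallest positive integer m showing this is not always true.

A counterexample is any positive integer m such that m is a perfect square but m + 29 is a perfect square; we check each in order.
For m = 1, 4, 9, 16, …, 121, 144, 169 the conclusion holds.
m = 196: 196 = 14² and 196 + 29 = 225 = 15².
Hence m = 196 is a counterexample.

m = 196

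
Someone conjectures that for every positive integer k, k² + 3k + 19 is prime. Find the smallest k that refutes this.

k = 15

For k = 1, 2, 3, 4, …, 12, 13, 14 the conclusion holds.
k = 15: k² + 3k + 19 = 289 = 17 × 17, composite.
Thus k = 15 disproves the claim, and no smaller k works.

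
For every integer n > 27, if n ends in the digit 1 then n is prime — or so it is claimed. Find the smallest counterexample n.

We need the least integer n > 27 for which n ends in the digit 1 but n is not prime.
For n = 31, 41 the conclusion holds.
n = 51: 51 ends in 1; 51 = 3 × 17, composite.

n = 51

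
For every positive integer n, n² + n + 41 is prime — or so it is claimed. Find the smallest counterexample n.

n = 40

For n = 1, 2, 3, 4, …, 37, 38, 39 the conclusion holds.
n = 40: n² + n + 41 = 1681 = 41 × 41, composite.
Hence n = 40 is a counterexample.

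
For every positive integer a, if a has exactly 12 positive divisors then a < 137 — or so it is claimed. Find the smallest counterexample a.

Check each positive integer a in order until a has exactly 12 positive divisors but the claim fails.
For a = 60, 72, 84, 90, 96, 108, 126, 132 the conclusion holds.
a = 140: τ(140) = 12; 140 ≥ 137.

a = 140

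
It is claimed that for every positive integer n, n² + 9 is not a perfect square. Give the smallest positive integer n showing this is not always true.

n = 4

Check each positive integer n in order until n² + 9 is a perfect square.
n = 1: 1² + 9 = 10, not a perfect square.
n = 2: 2² + 9 = 13, not a perfect square.
n = 3: 3² + 9 = 18, not a perfect square.
n = 4: 4² + 9 = 25 = 5², a perfect square.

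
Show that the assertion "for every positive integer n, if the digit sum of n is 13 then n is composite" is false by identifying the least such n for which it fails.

We need the least positive integer n for which the digit sum of n is 13 but n is prime.
For n = 49, 58 the conclusion holds.
n = 67: digit sum 13; 67 is prime, not composite.
Hence n = 67 is a counterexample.

n = 67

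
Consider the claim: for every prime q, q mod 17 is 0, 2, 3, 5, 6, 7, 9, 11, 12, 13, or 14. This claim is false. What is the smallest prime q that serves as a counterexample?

We need the least prime q for which the claim fails.
For q = 2, 3, 5, 7, …, 43, 47, 53 the conclusion holds.
q = 59: 59 mod 17 = 8 — not in {0, 2, 3, 5, 6, 7, 9, 11, 12, 13, 14}.

q = 59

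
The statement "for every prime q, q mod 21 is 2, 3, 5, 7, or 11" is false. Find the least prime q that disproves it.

q = 13

q = 2: 2 mod 21 = 2.
q = 3: 3 mod 21 = 3.
q = 5: 5 mod 21 = 5.
q = 7: 7 mod 21 = 7.
q = 11: 11 mod 21 = 11.
q = 13: 13 mod 21 = 13 — not in {2, 3, 5, 7, 11}.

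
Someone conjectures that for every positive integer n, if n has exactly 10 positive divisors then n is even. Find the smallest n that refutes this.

For n = 48, 80, 112, 162, 176, 208, 272, 304, 368 the conclusion holds.
n = 405: divisors of 405: 10 divisors; 405 is odd.
So n = 405 is the smallest counterexample.

n = 405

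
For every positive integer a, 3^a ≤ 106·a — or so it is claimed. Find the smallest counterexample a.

a = 6

Check each positive integer a in order until 3^a > 106·a.
a = 1: 3^a = 3 and 106·a = 106, so 3 ≤ 106.
a = 2: 3^a = 9 and 106·a = 212, so 9 ≤ 212.
a = 3: 3^a = 27 and 106·a = 318, so 27 ≤ 318.
a = 4: 3^a = 81 and 106·a = 424, so 81 ≤ 424.
a = 5: 3^a = 243 and 106·a = 530, so 243 ≤ 530.
a = 6: 3^a = 729 and 106·a = 636, so 729 > 636.
Thus a = 6 disproves the claim, and no smaller a works.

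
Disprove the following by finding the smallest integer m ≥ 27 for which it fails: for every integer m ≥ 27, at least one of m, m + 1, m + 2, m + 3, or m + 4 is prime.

m = 32

We need the least integer m ≥ 27 for which m, m + 1, m + 2, m + 3, m + 4 are all composite.
For m = 27, 28, 29, 30, 31 the conclusion holds.
m = 32: 32 = 2 × 16; 33 = 3 × 11; 34 = 2 × 17; 35 = 5 × 7; 36 = 2 × 18 — all composite.
Hence m = 32 is a counterexample.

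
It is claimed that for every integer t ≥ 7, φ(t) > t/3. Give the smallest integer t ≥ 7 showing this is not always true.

A counterexample is any integer t ≥ 7 such that the claim fails; we check each in order.
The first 5 eligible values, up to t = 11, all satisfy the conclusion.
t = 12: φ(12) = 4 and 12/3 = 4, so φ(12) ≤ 12/3.

t = 12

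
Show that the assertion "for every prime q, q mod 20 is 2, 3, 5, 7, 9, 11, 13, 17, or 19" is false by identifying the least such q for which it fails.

q = 41

For q = 2, 3, 5, 7, …, 29, 31, 37 the conclusion holds.
q = 41: 41 mod 20 = 1 — not in {2, 3, 5, 7, 9, 11, 13, 17, 19}.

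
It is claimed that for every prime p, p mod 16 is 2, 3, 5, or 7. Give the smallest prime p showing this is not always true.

p = 11

Check each prime p in order until the claim fails.
For p = 2, 3, 5, 7 the conclusion holds.
p = 11: 11 mod 16 = 11 — not in {2, 3, 5, 7}.
So p = 11 is the smallest counterexample.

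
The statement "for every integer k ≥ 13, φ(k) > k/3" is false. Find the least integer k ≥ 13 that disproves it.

k = 13: φ(13) = 12 and 13/3 = 13/3, so φ(13) > 13/3.
k = 14: φ(14) = 6 and 14/3 = 14/3, so φ(14) > 14/3.
k = 15: φ(15) = 8 and 15/3 = 5, so φ(15) > 15/3.
k = 16: φ(16) = 8 and 16/3 = 16/3, so φ(16) > 16/3.
k = 17: φ(17) = 16 and 17/3 = 17/3, so φ(17) > 17/3.
k = 18: φ(18) = 6 and 18/3 = 6, so φ(18) ≤ 18/3.
Thus k = 18 disproves the claim, and no smaller k works.

k = 18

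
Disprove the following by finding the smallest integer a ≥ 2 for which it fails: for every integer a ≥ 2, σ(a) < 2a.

We need the least integer a ≥ 2 for which the claim fails.
For a = 2, 3, 4, 5 the conclusion holds.
a = 6: σ(6) = 12; 12 ≥ 12.
Hence a = 6 is a counterexample.

a = 6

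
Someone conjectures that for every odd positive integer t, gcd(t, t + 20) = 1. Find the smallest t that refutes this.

We need the least odd positive integer t for which gcd(t, t + 20) > 1.
t = 1: gcd(1, 21) = 1.
t = 3: gcd(3, 23) = 1.
t = 5: gcd(5, 25) = 5.

t = 5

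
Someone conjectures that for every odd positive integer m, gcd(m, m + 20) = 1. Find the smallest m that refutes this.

m = 5

We need the least odd positive integer m for which gcd(m, m + 20) > 1.
m = 1: gcd(1, 21) = 1.
m = 3: gcd(3, 23) = 1.
m = 5: gcd(5, 25) = 5.
So m = 5 is the smallest counterexample.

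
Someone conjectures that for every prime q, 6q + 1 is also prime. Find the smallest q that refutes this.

We need the least prime q for which 6q + 1 is not prime.
The first 7 eligible values, up to q = 17, all satisfy the conclusion.
q = 19: 6q + 1 = 115 = 5 × 23, not prime.
Hence q = 19 is a counterexample.

q = 19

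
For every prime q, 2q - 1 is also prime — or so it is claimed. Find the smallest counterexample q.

q = 5

q = 2: 2q - 1 = 3, prime.
q = 3: 2q - 1 = 5, prime.
q = 5: 2q - 1 = 9 = 3 × 3, not prime.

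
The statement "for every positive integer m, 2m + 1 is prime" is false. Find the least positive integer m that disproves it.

m = 1: 2m + 1 = 3, prime.
m = 2: 2m + 1 = 5, prime.
m = 3: 2m + 1 = 7, prime.
m = 4: 2m + 1 = 9 = 3 × 3, composite.

m = 4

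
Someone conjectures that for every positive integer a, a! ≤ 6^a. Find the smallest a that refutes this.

a = 14

For a = 1, 2, 3, 4, …, 11, 12, 13 the conclusion holds.
a = 14: a! = 87178291200 and 6^a = 78364164096, so 87178291200 > 78364164096.
Thus a = 14 disproves the claim, and no smaller a works.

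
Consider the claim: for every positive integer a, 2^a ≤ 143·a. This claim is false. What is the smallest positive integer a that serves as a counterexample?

We need the least positive integer a for which 2^a > 143·a.
For a = 1, 2, 3, 4, 5, 6, 7, 8, 9, 10 the conclusion holds.
a = 11: 2^a = 2048 and 143·a = 1573, so 2048 > 1573.

a = 11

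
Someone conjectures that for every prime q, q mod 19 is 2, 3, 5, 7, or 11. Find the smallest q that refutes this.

q = 13

Check each prime q in order until the claim fails.
For q = 2, 3, 5, 7, 11 the conclusion holds.
q = 13: 13 mod 19 = 13 — not in {2, 3, 5, 7, 11}.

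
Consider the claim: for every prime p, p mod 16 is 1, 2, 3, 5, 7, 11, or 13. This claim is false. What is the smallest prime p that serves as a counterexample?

We need the least prime p for which the claim fails.
For p = 2, 3, 5, 7, 11, 13, 17, 19, 23, 29 the conclusion holds.
p = 31: 31 mod 16 = 15 — not in {1, 2, 3, 5, 7, 11, 13}.
Thus p = 31 disproves the claim, and no smaller p works.

p = 31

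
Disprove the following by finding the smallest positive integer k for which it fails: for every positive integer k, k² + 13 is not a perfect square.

A counterexample is any positive integer k such that k² + 13 is a perfect square; we check each in order.
The first 5 eligible values, up to k = 5, all satisfy the conclusion.
k = 6: 6² + 13 = 49 = 7², a perfect square.
Hence k = 6 is a counterexample.

k = 6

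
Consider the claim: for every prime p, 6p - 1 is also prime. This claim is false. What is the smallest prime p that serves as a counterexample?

p = 11

A counterexample is any prime p such that 6p - 1 is not prime; we check each in order.
For p = 2, 3, 5, 7 the conclusion holds.
p = 11: 6p - 1 = 65 = 5 × 13, not prime.
Hence p = 11 is a counterexample.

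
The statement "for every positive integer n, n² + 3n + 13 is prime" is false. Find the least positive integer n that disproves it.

n = 9

We need the least positive integer n for which n² + 3n + 13 is not prime.
For n = 1, 2, 3, 4, 5, 6, 7, 8 the conclusion holds.
n = 9: n² + 3n + 13 = 121 = 11 × 11, composite.
Hence n = 9 is a counterexample.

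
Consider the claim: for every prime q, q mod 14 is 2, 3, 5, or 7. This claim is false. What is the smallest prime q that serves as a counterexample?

We need the least prime q for which the claim fails.
q = 2: 2 mod 14 = 2.
q = 3: 3 mod 14 = 3.
q = 5: 5 mod 14 = 5.
q = 7: 7 mod 14 = 7.
q = 11: 11 mod 14 = 11 — not in {2, 3, 5, 7}.

q = 11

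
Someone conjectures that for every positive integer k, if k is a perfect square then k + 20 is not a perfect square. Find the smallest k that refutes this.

Check each positive integer k in order until k is a perfect square but k + 20 is a perfect square.
For k = 1, 4, 9 the conclusion holds.
k = 16: 16 = 4² and 16 + 20 = 36 = 6².
Hence k = 16 is a counterexample.

k = 16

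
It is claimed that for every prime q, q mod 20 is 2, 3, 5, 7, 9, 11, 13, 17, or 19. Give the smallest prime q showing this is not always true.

We need the least prime q for which the claim fails.
For q = 2, 3, 5, 7, …, 29, 31, 37 the conclusion holds.
q = 41: 41 mod 20 = 1 — not in {2, 3, 5, 7, 9, 11, 13, 17, 19}.

q = 41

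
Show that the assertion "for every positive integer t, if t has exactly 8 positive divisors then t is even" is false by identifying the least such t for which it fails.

t = 105

We need the least positive integer t for which t has exactly 8 positive divisors but t is odd.
The first 12 eligible values, up to t = 104, all satisfy the conclusion.
t = 105: divisors of 105: 1, 3, 5, 7, 15, 21, 35, 105; 105 is odd.
Thus t = 105 disproves the claim, and no smaller t works.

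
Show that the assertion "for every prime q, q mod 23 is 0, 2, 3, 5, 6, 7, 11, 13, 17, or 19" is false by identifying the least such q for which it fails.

A counterexample is any prime q such that the claim fails; we check each in order.
For q = 2, 3, 5, 7, 11, 13, 17, 19, 23, 29 the conclusion holds.
q = 31: 31 mod 23 = 8 — not in {0, 2, 3, 5, 6, 7, 11, 13, 17, 19}.

q = 31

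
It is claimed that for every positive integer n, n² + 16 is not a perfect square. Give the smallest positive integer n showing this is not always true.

Check each positive integer n in order until n² + 16 is a perfect square.
For n = 1, 2 the conclusion holds.
n = 3: 3² + 16 = 25 = 5², a perfect square.
Thus n = 3 disproves the claim, and no smaller n works.

n = 3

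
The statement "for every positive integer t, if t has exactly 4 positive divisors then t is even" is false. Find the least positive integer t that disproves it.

A counterexample is any positive integer t such that t has exactly 4 positive divisors but t is odd; we check each in order.
The first 4 eligible values, up to t = 14, all satisfy the conclusion.
t = 15: divisors of 15: 1, 3, 5, 15; 15 is odd.

t = 15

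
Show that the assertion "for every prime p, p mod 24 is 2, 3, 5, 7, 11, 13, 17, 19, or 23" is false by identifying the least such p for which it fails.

p = 73

For p = 2, 3, 5, 7, …, 61, 67, 71 the conclusion holds.
p = 73: 73 mod 24 = 1 — not in {2, 3, 5, 7, 11, 13, 17, 19, 23}.
Thus p = 73 disproves the claim, and no smaller p works.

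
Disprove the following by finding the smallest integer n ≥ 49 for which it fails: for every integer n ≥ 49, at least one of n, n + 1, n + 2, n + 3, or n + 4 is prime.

The first 5 eligible values, up to n = 53, all satisfy the conclusion.
n = 54: 54 = 2 × 27; 55 = 5 × 11; 56 = 2 × 28; 57 = 3 × 19; 58 = 2 × 29 — all composite.
Thus n = 54 disproves the claim, and no smaller n works.

n = 54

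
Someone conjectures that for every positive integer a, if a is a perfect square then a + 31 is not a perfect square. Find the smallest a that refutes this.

We need the least positive integer a for which a is a perfect square but a + 31 is a perfect square.
The first 14 eligible values, up to a = 196, all satisfy the conclusion.
a = 225: 225 = 15² and 225 + 31 = 256 = 16².

a = 225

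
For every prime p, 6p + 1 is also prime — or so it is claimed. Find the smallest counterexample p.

p = 19

The first 7 eligible values, up to p = 17, all satisfy the conclusion.
p = 19: 6p + 1 = 115 = 5 × 23, not prime.
So p = 19 is the smallest counterexample.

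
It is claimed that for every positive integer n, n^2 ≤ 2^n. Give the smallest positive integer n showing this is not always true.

n = 3

A counterexample is any positive integer n such that n^2 > 2^n; we check each in order.
For n = 1, 2 the conclusion holds.
n = 3: n^2 = 9 and 2^n = 8, so 9 > 8.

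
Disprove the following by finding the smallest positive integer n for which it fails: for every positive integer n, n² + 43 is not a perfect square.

A counterexample is any positive integer n such that n² + 43 is a perfect square; we check each in order.
For n = 1, 2, 3, 4, …, 18, 19, 20 the conclusion holds.
n = 21: 21² + 43 = 484 = 22², a perfect square.
So n = 21 is the smallest counterexample.

n = 21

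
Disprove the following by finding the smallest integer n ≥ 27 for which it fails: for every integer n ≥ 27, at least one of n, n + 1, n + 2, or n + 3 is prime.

n = 32

Check each integer n ≥ 27 in order until n, n + 1, n + 2, n + 3 are all composite.
For n = 27, 28, 29, 30, 31 the conclusion holds.
n = 32: 32 = 2 × 16; 33 = 3 × 11; 34 = 2 × 17; 35 = 5 × 7 — all composite.
So n = 32 is the smallest counterexample.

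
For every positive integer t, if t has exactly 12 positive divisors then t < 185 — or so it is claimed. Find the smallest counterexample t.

t = 198

A counterexample is any positive integer t such that t has exactly 12 positive divisors but the claim fails; we check each in order.
For t = 60, 72, 84, 90, …, 150, 156, 160 the conclusion holds.
t = 198: τ(198) = 12; 198 ≥ 185.
Thus t = 198 disproves the claim, and no smaller t works.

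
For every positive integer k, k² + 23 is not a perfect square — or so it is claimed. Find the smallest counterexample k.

k = 11

For k = 1, 2, 3, 4, 5, 6, 7, 8, 9, 10 the conclusion holds.
k = 11: 11² + 23 = 144 = 12², a perfect square.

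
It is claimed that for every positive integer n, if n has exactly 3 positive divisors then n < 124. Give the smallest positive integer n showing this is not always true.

n = 169

The first 5 eligible values, up to n = 121, all satisfy the conclusion.
n = 169: τ(169) = 3; 169 ≥ 124.
Thus n = 169 disproves the claim, and no smaller n works.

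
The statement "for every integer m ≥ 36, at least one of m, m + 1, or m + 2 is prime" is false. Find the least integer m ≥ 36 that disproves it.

m = 38

A counterexample is any integer m ≥ 36 such that m, m + 1, m + 2 are all composite; we check each in order.
m = 36: 37 is prime.
m = 37: 37 is prime.
m = 38: 38 = 2 × 19; 39 = 3 × 13; 40 = 2 × 20 — all composite.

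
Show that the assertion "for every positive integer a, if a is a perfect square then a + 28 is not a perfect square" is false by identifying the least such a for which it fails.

a = 36

Check each positive integer a in order until a is a perfect square but a + 28 is a perfect square.
a = 1: 1 + 28 = 29, not a perfect square.
a = 4: 4 + 28 = 32, not a perfect square.
a = 9: 9 + 28 = 37, not a perfect square.
a = 16: 16 + 28 = 44, not a perfect square.
a = 25: 25 + 28 = 53, not a perfect square.
a = 36: 36 = 6² and 36 + 28 = 64 = 8².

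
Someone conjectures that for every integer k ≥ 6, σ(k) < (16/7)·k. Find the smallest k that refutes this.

k = 12

Check each integer k ≥ 6 in order until the claim fails.
For k = 6, 7, 8, 9, 10, 11 the conclusion holds.
k = 12: σ(12) = 28; 28 ≥ 192/7.
So k = 12 is the smallest counterexample.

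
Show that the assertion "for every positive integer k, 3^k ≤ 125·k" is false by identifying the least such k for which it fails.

k = 7

The first 6 eligible values, up to k = 6, all satisfy the conclusion.
k = 7: 3^k = 2187 and 125·k = 875, so 2187 > 875.
So k = 7 is the smallest counterexample.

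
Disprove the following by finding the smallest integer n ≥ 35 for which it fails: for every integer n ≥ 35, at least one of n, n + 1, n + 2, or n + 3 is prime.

n = 48

For n = 35, 36, 37, 38, …, 45, 46, 47 the conclusion holds.
n = 48: 48 = 2 × 24; 49 = 7 × 7; 50 = 2 × 25; 51 = 3 × 17 — all composite.
Hence n = 48 is a counterexample.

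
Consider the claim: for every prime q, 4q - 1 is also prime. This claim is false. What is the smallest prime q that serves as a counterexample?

q = 7

Check each prime q in order until 4q - 1 is not prime.
For q = 2, 3, 5 the conclusion holds.
q = 7: 4q - 1 = 27 = 3 × 9, not prime.
So q = 7 is the smallest counterexample.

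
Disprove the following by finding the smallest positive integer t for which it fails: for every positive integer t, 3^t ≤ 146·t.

t = 7

For t = 1, 2, 3, 4, 5, 6 the conclusion holds.
t = 7: 3^t = 2187 and 146·t = 1022, so 2187 > 1022.
Thus t = 7 disproves the claim, and no smaller t works.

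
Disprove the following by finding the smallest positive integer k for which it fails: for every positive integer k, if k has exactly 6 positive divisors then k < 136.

Check each positive integer k in order until k has exactly 6 positive divisors but the claim fails.
The first 19 eligible values, up to k = 124, all satisfy the conclusion.
k = 147: τ(147) = 6; 147 ≥ 136.
So k = 147 is the smallest counterexample.

k = 147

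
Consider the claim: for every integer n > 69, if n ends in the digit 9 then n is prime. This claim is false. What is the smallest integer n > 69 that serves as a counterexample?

n = 99

Check each integer n > 69 in order until n ends in the digit 9 but n is not prime.
n = 79: 79 ends in 9 and is prime.
n = 89: 89 ends in 9 and is prime.
n = 99: 99 ends in 9; 99 = 3 × 33, composite.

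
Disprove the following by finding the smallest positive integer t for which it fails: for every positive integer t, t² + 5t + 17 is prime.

t = 8

t = 1: t² + 5t + 17 = 23, prime.
t = 2: t² + 5t + 17 = 31, prime.
t = 3: t² + 5t + 17 = 41, prime.
t = 4: t² + 5t + 17 = 53, prime.
t = 5: t² + 5t + 17 = 67, prime.
t = 6: t² + 5t + 17 = 83, prime.
t = 7: t² + 5t + 17 = 101, prime.
t = 8: t² + 5t + 17 = 121 = 11 × 11, composite.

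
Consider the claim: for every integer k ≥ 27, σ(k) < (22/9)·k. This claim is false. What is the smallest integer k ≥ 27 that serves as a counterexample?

For k = 27, 28, 29, 30, 31, 32, 33, 34, 35 the conclusion holds.
k = 36: σ(36) = 91; 91 ≥ 88.
Hence k = 36 is a counterexample.

k = 36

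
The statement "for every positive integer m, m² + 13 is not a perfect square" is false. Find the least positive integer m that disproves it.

m = 6

Check each positive integer m in order until m² + 13 is a perfect square.
For m = 1, 2, 3, 4, 5 the conclusion holds.
m = 6: 6² + 13 = 49 = 7², a perfect square.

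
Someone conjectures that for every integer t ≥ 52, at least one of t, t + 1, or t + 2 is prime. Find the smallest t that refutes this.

We need the least integer t ≥ 52 for which t, t + 1, t + 2 are all composite.
t = 52: 53 is prime.
t = 53: 53 is prime.
t = 54: 54 = 2 × 27; 55 = 5 × 11; 56 = 2 × 28 — all composite.
So t = 54 is the smallest counterexample.

t = 54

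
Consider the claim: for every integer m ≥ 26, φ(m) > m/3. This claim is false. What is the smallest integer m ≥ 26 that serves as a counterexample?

m = 26: φ(26) = 12 and 26/3 = 26/3, so φ(26) > 26/3.
m = 27: φ(27) = 18 and 27/3 = 9, so φ(27) > 27/3.
m = 28: φ(28) = 12 and 28/3 = 28/3, so φ(28) > 28/3.
m = 29: φ(29) = 28 and 29/3 = 29/3, so φ(29) > 29/3.
m = 30: φ(30) = 8 and 30/3 = 10, so φ(30) ≤ 30/3.

m = 30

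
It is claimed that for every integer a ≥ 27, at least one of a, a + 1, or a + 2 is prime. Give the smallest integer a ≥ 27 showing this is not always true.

We need the least integer a ≥ 27 for which a, a + 1, a + 2 are all composite.
For a = 27, 28, 29, 30, 31 the conclusion holds.
a = 32: 32 = 2 × 16; 33 = 3 × 11; 34 = 2 × 17 — all composite.
Thus a = 32 disproves the claim, and no smaller a works.

a = 32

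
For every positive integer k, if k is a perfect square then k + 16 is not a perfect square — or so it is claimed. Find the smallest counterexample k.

For k = 1, 4 the conclusion holds.
k = 9: 9 = 3² and 9 + 16 = 25 = 5².

k = 9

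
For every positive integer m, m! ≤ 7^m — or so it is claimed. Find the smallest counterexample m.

m = 17

Check each positive integer m in order until m! > 7^m.
For m = 1, 2, 3, 4, …, 14, 15, 16 the conclusion holds.
m = 17: m! = 355687428096000 and 7^m = 232630513987207, so 355687428096000 > 232630513987207.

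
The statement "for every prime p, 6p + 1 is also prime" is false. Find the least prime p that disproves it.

p = 19

Check each prime p in order until 6p + 1 is not prime.
For p = 2, 3, 5, 7, 11, 13, 17 the conclusion holds.
p = 19: 6p + 1 = 115 = 5 × 23, not prime.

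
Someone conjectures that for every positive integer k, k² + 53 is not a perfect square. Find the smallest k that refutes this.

k = 26

Check each positive integer k in order until k² + 53 is a perfect square.
The first 25 eligible values, up to k = 25, all satisfy the conclusion.
k = 26: 26² + 53 = 729 = 27², a perfect square.
So k = 26 is the smallest counterexample.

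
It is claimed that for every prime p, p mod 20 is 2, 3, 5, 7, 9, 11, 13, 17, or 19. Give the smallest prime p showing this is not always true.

p = 41

The first 12 eligible values, up to p = 37, all satisfy the conclusion.
p = 41: 41 mod 20 = 1 — not in {2, 3, 5, 7, 9, 11, 13, 17, 19}.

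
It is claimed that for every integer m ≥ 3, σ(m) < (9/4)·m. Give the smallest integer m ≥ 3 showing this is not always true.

For m = 3, 4, 5, 6, 7, 8, 9, 10, 11 the conclusion holds.
m = 12: σ(12) = 28; 28 ≥ 27.

m = 12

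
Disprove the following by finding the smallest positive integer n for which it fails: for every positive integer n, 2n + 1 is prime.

n = 4

We need the least positive integer n for which 2n + 1 is not prime.
n = 1: 2n + 1 = 3, prime.
n = 2: 2n + 1 = 5, prime.
n = 3: 2n + 1 = 7, prime.
n = 4: 2n + 1 = 9 = 3 × 3, composite.
Hence n = 4 is a counterexample.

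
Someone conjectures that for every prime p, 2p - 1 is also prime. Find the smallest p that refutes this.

p = 5

We need the least prime p for which 2p - 1 is not prime.
For p = 2, 3 the conclusion holds.
p = 5: 2p - 1 = 9 = 3 × 3, not prime.
Thus p = 5 disproves the claim, and no smaller p works.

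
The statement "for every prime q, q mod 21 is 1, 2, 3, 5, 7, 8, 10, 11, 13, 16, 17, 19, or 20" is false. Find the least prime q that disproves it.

q = 67

We need the least prime q for which the claim fails.
For q = 2, 3, 5, 7, …, 53, 59, 61 the conclusion holds.
q = 67: 67 mod 21 = 4 — not in {1, 2, 3, 5, 7, 8, 10, 11, 13, 16, 17, 19, 20}.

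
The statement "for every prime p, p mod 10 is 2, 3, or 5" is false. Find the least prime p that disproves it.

p = 7

A counterexample is any prime p such that the claim fails; we check each in order.
For p = 2, 3, 5 the conclusion holds.
p = 7: 7 mod 10 = 7 — not in {2, 3, 5}.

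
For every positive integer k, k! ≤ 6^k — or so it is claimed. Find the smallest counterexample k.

k = 14

A counterexample is any positive integer k such that k! > 6^k; we check each in order.
The first 13 eligible values, up to k = 13, all satisfy the conclusion.
k = 14: k! = 87178291200 and 6^k = 78364164096, so 87178291200 > 78364164096.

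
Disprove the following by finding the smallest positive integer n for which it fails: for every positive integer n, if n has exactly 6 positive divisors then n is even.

We need the least positive integer n for which n has exactly 6 positive divisors but n is odd.
For n = 12, 18, 20, 28, 32, 44 the conclusion holds.
n = 45: divisors of 45: 1, 3, 5, 9, 15, 45; 45 is odd.
So n = 45 is the smallest counterexample.

n = 45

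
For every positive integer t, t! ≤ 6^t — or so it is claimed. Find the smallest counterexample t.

t = 14

A counterexample is any positive integer t such that t! > 6^t; we check each in order.
For t = 1, 2, 3, 4, …, 11, 12, 13 the conclusion holds.
t = 14: t! = 87178291200 and 6^t = 78364164096, so 87178291200 > 78364164096.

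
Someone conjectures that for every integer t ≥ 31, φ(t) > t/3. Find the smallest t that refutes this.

t = 36

For t = 31, 32, 33, 34, 35 the conclusion holds.
t = 36: φ(36) = 12 and 36/3 = 12, so φ(36) ≤ 36/3.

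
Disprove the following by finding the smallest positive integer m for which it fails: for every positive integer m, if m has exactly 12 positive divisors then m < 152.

m = 156

A counterexample is any positive integer m such that m has exactly 12 positive divisors but the claim fails; we check each in order.
For m = 60, 72, 84, 90, 96, 108, 126, 132, 140, 150 the conclusion holds.
m = 156: τ(156) = 12; 156 ≥ 152.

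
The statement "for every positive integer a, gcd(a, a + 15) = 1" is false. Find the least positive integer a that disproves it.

a = 3

Check each positive integer a in order until gcd(a, a + 15) > 1.
For a = 1, 2 the conclusion holds.
a = 3: gcd(3, 18) = 3.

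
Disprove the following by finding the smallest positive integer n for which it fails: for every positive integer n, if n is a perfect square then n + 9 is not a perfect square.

n = 16

A counterexample is any positive integer n such that n is a perfect square but n + 9 is a perfect square; we check each in order.
n = 1: 1 + 9 = 10, not a perfect square.
n = 4: 4 + 9 = 13, not a perfect square.
n = 9: 9 + 9 = 18, not a perfect square.
n = 16: 16 = 4² and 16 + 9 = 25 = 5².
Hence n = 16 is a counterexample.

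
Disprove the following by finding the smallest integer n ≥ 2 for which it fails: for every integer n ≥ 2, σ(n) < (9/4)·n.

n = 12

We need the least integer n ≥ 2 for which the claim fails.
For n = 2, 3, 4, 5, 6, 7, 8, 9, 10, 11 the conclusion holds.
n = 12: σ(12) = 28; 28 ≥ 27.
Thus n = 12 disproves the claim, and no smaller n works.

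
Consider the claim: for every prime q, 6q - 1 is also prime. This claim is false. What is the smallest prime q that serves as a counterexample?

q = 11

A counterexample is any prime q such that 6q - 1 is not prime; we check each in order.
For q = 2, 3, 5, 7 the conclusion holds.
q = 11: 6q - 1 = 65 = 5 × 13, not prime.
So q = 11 is the smallest counterexample.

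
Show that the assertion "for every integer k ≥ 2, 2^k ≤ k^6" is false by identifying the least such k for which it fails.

For k = 2, 3, 4, 5, …, 27, 28, 29 the conclusion holds.
k = 30: 2^k = 1073741824 and k^6 = 729000000, so 1073741824 > 729000000.
So k = 30 is the smallest counterexample.

k = 30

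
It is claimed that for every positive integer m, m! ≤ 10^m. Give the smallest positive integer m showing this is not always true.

m = 25

We need the least positive integer m for which m! > 10^m.
The first 24 eligible values, up to m = 24, all satisfy the conclusion.
m = 25: m! = 15511210043330985984000000 and 10^m = 10000000000000000000000000, so 15511210043330985984000000 > 10000000000000000000000000.
So m = 25 is the smallest counterexample.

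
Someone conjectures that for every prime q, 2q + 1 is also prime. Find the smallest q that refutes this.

q = 7

For q = 2, 3, 5 the conclusion holds.
q = 7: 2q + 1 = 15 = 3 × 5, not prime.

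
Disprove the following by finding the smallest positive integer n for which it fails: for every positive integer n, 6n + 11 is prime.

n = 4

A counterexample is any positive integer n such that 6n + 11 is not prime; we check each in order.
n = 1: 6n + 11 = 17, prime.
n = 2: 6n + 11 = 23, prime.
n = 3: 6n + 11 = 29, prime.
n = 4: 6n + 11 = 35 = 5 × 7, composite.
So n = 4 is the smallest counterexample.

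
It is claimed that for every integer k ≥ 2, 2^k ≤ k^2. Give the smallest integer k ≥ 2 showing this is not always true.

k = 5

We need the least integer k ≥ 2 for which 2^k > k^2.
k = 2: 2^k = 4 and k^2 = 4, so 4 ≤ 4.
k = 3: 2^k = 8 and k^2 = 9, so 8 ≤ 9.
k = 4: 2^k = 16 and k^2 = 16, so 16 ≤ 16.
k = 5: 2^k = 32 and k^2 = 25, so 32 > 25.
Hence k = 5 is a counterexample.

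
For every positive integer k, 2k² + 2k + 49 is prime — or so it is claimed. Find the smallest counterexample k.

We need the least positive integer k for which 2k² + 2k + 49 is not prime.
The first 5 eligible values, up to k = 5, all satisfy the conclusion.
k = 6: 2k² + 2k + 49 = 133 = 7 × 19, composite.
Thus k = 6 disproves the claim, and no smaller k works.

k = 6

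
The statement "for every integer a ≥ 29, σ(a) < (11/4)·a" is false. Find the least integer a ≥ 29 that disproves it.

A counterexample is any integer a ≥ 29 such that the claim fails; we check each in order.
For a = 29, 30, 31, 32, …, 57, 58, 59 the conclusion holds.
a = 60: σ(60) = 168; 168 ≥ 165.
Thus a = 60 disproves the claim, and no smaller a works.

a = 60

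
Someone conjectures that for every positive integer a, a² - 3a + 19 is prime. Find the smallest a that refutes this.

a = 18

For a = 1, 2, 3, 4, …, 15, 16, 17 the conclusion holds.
a = 18: a² - 3a + 19 = 289 = 17 × 17, composite.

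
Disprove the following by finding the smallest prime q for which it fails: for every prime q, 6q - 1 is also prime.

q = 11

For q = 2, 3, 5, 7 the conclusion holds.
q = 11: 6q - 1 = 65 = 5 × 13, not prime.
So q = 11 is the smallest counterexample.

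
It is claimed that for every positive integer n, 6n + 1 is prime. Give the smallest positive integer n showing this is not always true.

n = 4

Check each positive integer n in order until 6n + 1 is not prime.
For n = 1, 2, 3 the conclusion holds.
n = 4: 6n + 1 = 25 = 5 × 5, composite.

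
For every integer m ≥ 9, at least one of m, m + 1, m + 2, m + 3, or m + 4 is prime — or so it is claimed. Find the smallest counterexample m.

m = 24

For m = 9, 10, 11, 12, …, 21, 22, 23 the conclusion holds.
m = 24: 24 = 2 × 12; 25 = 5 × 5; 26 = 2 × 13; 27 = 3 × 9; 28 = 2 × 14 — all composite.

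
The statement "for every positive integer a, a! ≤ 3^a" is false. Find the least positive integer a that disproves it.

a = 7

For a = 1, 2, 3, 4, 5, 6 the conclusion holds.
a = 7: a! = 5040 and 3^a = 2187, so 5040 > 2187.
Thus a = 7 disproves the claim, and no smaller a works.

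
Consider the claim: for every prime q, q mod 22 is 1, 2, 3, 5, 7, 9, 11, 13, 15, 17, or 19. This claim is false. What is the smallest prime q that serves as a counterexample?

q = 43

Check each prime q in order until the claim fails.
The first 13 eligible values, up to q = 41, all satisfy the conclusion.
q = 43: 43 mod 22 = 21 — not in {1, 2, 3, 5, 7, 9, 11, 13, 15, 17, 19}.
Thus q = 43 disproves the claim, and no smaller q works.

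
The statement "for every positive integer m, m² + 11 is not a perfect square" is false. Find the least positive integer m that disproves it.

m = 5

We need the least positive integer m for which m² + 11 is a perfect square.
m = 1: 1² + 11 = 12, not a perfect square.
m = 2: 2² + 11 = 15, not a perfect square.
m = 3: 3² + 11 = 20, not a perfect square.
m = 4: 4² + 11 = 27, not a perfect square.
m = 5: 5² + 11 = 36 = 6², a perfect square.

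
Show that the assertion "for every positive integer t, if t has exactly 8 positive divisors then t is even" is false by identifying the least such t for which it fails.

t = 105

We need the least positive integer t for which t has exactly 8 positive divisors but t is odd.
For t = 24, 30, 40, 42, …, 88, 102, 104 the conclusion holds.
t = 105: divisors of 105: 1, 3, 5, 7, 15, 21, 35, 105; 105 is odd.
So t = 105 is the smallest counterexample.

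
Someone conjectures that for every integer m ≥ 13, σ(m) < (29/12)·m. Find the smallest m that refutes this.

A counterexample is any integer m ≥ 13 such that the claim fails; we check each in order.
For m = 13, 14, 15, 16, …, 21, 22, 23 the conclusion holds.
m = 24: σ(24) = 60; 60 ≥ 58.
Thus m = 24 disproves the claim, and no smaller m works.

m = 24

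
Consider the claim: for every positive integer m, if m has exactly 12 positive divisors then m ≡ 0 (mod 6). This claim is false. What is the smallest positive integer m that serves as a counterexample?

m = 60: τ(60) = 12; 60 ≡ 0 (mod 6).
m = 72: τ(72) = 12; 72 ≡ 0 (mod 6).
m = 84: τ(84) = 12; 84 ≡ 0 (mod 6).
m = 90: τ(90) = 12; 90 ≡ 0 (mod 6).
m = 96: τ(96) = 12; 96 ≡ 0 (mod 6).
m = 108: τ(108) = 12; 108 ≡ 0 (mod 6).
m = 126: τ(126) = 12; 126 ≡ 0 (mod 6).
m = 132: τ(132) = 12; 132 ≡ 0 (mod 6).
m = 140: τ(140) = 12; 140 ≡ 2 (mod 6).
Hence m = 140 is a counterexample.

m = 140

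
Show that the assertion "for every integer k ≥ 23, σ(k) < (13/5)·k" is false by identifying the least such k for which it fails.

Check each integer k ≥ 23 in order until the claim fails.
For k = 23, 24, 25, 26, …, 57, 58, 59 the conclusion holds.
k = 60: σ(60) = 168; 168 ≥ 156.
So k = 60 is the smallest counterexample.

k = 60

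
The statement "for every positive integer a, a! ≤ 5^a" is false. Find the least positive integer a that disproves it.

For a = 1, 2, 3, 4, …, 9, 10, 11 the conclusion holds.
a = 12: a! = 479001600 and 5^a = 244140625, so 479001600 > 244140625.
So a = 12 is the smallest counterexample.

a = 12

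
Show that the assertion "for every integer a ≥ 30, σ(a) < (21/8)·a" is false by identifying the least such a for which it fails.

A counterexample is any integer a ≥ 30 such that the claim fails; we check each in order.
For a = 30, 31, 32, 33, …, 57, 58, 59 the conclusion holds.
a = 60: σ(60) = 168; 168 ≥ 315/2.

a = 60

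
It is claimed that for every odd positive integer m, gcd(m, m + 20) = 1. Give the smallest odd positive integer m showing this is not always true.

Check each odd positive integer m in order until gcd(m, m + 20) > 1.
m = 1: gcd(1, 21) = 1.
m = 3: gcd(3, 23) = 1.
m = 5: gcd(5, 25) = 5.

m = 5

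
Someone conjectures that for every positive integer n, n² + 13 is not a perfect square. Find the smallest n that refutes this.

n = 6

The first 5 eligible values, up to n = 5, all satisfy the conclusion.
n = 6: 6² + 13 = 49 = 7², a perfect square.
So n = 6 is the smallest counterexample.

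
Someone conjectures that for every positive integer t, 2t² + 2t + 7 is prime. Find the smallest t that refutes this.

t = 6

A counterexample is any positive integer t such that 2t² + 2t + 7 is not prime; we check each in order.
The first 5 eligible values, up to t = 5, all satisfy the conclusion.
t = 6: 2t² + 2t + 7 = 91 = 7 × 13, composite.
So t = 6 is the smallest counterexample.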